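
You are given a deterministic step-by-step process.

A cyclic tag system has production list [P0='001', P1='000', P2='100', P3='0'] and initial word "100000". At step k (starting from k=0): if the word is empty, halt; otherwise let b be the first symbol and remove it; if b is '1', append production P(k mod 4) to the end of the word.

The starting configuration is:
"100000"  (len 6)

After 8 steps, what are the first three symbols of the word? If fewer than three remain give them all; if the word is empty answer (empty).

1

[0] "100000"  (len 6)
[1] "00000001"  (len 8)
[2] "0000001"  (len 7)
[3] "000001"  (len 6)
[4] "00001"  (len 5)
[5] "0001"  (len 4)
[6] "001"  (len 3)
[7] "01"  (len 2)
[8] "1"  (len 1)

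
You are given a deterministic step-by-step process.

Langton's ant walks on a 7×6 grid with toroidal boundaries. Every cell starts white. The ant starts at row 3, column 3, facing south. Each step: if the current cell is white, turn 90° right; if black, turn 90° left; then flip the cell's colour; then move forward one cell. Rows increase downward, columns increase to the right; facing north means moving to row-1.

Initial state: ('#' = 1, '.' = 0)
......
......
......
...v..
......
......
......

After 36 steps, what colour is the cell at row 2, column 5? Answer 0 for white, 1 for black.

t=0: ......
......
......
...v..
......
......
......
t=1: ......
......
......
..<#..
......
......
......
t=2: ......
......
..^...
..##..
......
......
......
t=3: ......
......
..#>..
..##..
......
......
......
t=4: ......
......
..##..
..#v..
......
......
......
t=5: ......
......
..##..
..#.>.
......
......
......
t=6: ......
......
..##..
..#.#.
....v.
......
......
t=7: ......
......
..##..
..#.#.
...<#.
......
......
t=8: ......
......
..##..
..#^#.
...##.
......
......
t=9: ......
......
..##..
..##>.
...##.
......
......
t=10: ......
......
..##^.
..##..
...##.
......
......
t=11: ......
......
..###>
..##..
...##.
......
......
t=12: ......
......
..####
..##.v
...##.
......
......
t=13: ......
......
..####
..##<#
...##.
......
......
t=14: ......
......
..##^#
..####
...##.
......
......
t=15: ......
......
..#<.#
..####
...##.
......
......
t=16: ......
......
..#..#
..#v##
...##.
......
......
t=17: ......
......
..#..#
..#.>#
...##.
......
......
t=18: ......
......
..#.^#
..#..#
...##.
......
......
t=19: ......
......
..#.#>
..#..#
...##.
......
......
t=20: ......
.....^
..#.#.
..#..#
...##.
......
......
t=21: ......
>....#
..#.#.
..#..#
...##.
......
......
t=22: ......
#....#
v.#.#.
..#..#
...##.
......
......
t=23: ......
#....#
#.#.#<
..#..#
...##.
......
......
t=24: ......
#....^
#.#.##
..#..#
...##.
......
......
t=25: ......
#...<.
#.#.##
..#..#
...##.
......
......
t=26: ....^.
#...#.
#.#.##
..#..#
...##.
......
......
t=27: ....#>
#...#.
#.#.##
..#..#
...##.
......
......
t=28: ....##
#...#v
#.#.##
..#..#
...##.
......
......
t=29: ....##
#...<#
#.#.##
..#..#
...##.
......
......
t=30: ....##
#....#
#.#.v#
..#..#
...##.
......
......
t=31: ....##
#....#
#.#..>
..#..#
...##.
......
......
t=32: ....##
#....^
#.#...
..#..#
...##.
......
......
t=33: ....##
#...<.
#.#...
..#..#
...##.
......
......
t=34: ....^#
#...#.
#.#...
..#..#
...##.
......
......
t=35: ...<.#
#...#.
#.#...
..#..#
...##.
......
......
t=36: ...#.#
#...#.
#.#...
..#..#
...##.
......
...^..

0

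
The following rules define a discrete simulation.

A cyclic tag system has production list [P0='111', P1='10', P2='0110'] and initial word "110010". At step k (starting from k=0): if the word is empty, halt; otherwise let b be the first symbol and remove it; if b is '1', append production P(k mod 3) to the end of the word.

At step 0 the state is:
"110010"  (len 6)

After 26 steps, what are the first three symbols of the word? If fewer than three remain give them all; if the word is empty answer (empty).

gen 0: "110010"  (len 6)
gen 1: "10010111"  (len 8)
gen 2: "001011110"  (len 9)
gen 3: "01011110"  (len 8)
gen 4: "1011110"  (len 7)
gen 5: "01111010"  (len 8)
gen 6: "1111010"  (len 7)
gen 7: "111010111"  (len 9)
gen 8: "1101011110"  (len 10)
gen 9: "1010111100110"  (len 13)
gen 10: "010111100110111"  (len 15)
gen 11: "10111100110111"  (len 14)
gen 12: "01111001101110110"  (len 17)
gen 13: "1111001101110110"  (len 16)
gen 14: "11100110111011010"  (len 17)
gen 15: "11001101110110100110"  (len 20)
gen 16: "1001101110110100110111"  (len 22)
gen 17: "00110111011010011011110"  (len 23)
gen 18: "0110111011010011011110"  (len 22)
gen 19: "110111011010011011110"  (len 21)
gen 20: "1011101101001101111010"  (len 22)
gen 21: "0111011010011011110100110"  (len 25)
gen 22: "111011010011011110100110"  (len 24)
gen 23: "1101101001101111010011010"  (len 25)
gen 24: "1011010011011110100110100110"  (len 28)
gen 25: "011010011011110100110100110111"  (len 30)
gen 26: "11010011011110100110100110111"  (len 29)

110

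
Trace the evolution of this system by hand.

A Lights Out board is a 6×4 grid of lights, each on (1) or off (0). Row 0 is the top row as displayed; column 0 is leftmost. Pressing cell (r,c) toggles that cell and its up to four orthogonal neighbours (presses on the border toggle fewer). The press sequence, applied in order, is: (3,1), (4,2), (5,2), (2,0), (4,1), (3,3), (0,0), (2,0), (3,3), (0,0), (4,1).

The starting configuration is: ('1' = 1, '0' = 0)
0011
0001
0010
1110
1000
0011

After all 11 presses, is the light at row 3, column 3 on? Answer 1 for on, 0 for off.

step 0: 0011
0001
0010
1110
1000
0011
step 1: 0011
0001
0110
0000
1100
0011
step 2: 0011
0001
0110
0010
1011
0001
step 3: 0011
0001
0110
0010
1001
0110
step 4: 0011
1001
1010
1010
1001
0110
step 5: 0011
1001
1010
1110
0111
0010
step 6: 0011
1001
1011
1101
0110
0010
step 7: 1111
0001
1011
1101
0110
0010
step 8: 1111
1001
0111
0101
0110
0010
step 9: 1111
1001
0110
0110
0111
0010
step 10: 0011
0001
0110
0110
0111
0010
step 11: 0011
0001
0110
0010
1001
0110

0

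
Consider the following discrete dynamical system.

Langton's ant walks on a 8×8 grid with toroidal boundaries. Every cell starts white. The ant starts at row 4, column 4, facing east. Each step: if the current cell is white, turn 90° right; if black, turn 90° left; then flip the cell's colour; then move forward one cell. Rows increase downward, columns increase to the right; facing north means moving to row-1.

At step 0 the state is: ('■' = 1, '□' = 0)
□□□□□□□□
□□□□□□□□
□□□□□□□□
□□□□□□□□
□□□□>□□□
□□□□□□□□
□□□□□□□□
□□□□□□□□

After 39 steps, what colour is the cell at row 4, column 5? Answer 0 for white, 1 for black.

0) □□□□□□□□
□□□□□□□□
□□□□□□□□
□□□□□□□□
□□□□>□□□
□□□□□□□□
□□□□□□□□
□□□□□□□□
1) □□□□□□□□
□□□□□□□□
□□□□□□□□
□□□□□□□□
□□□□■□□□
□□□□v□□□
□□□□□□□□
□□□□□□□□
2) □□□□□□□□
□□□□□□□□
□□□□□□□□
□□□□□□□□
□□□□■□□□
□□□<■□□□
□□□□□□□□
□□□□□□□□
3) □□□□□□□□
□□□□□□□□
□□□□□□□□
□□□□□□□□
□□□^■□□□
□□□■■□□□
□□□□□□□□
□□□□□□□□
4) □□□□□□□□
□□□□□□□□
□□□□□□□□
□□□□□□□□
□□□■>□□□
□□□■■□□□
□□□□□□□□
□□□□□□□□
5) □□□□□□□□
□□□□□□□□
□□□□□□□□
□□□□^□□□
□□□■□□□□
□□□■■□□□
□□□□□□□□
□□□□□□□□
6) □□□□□□□□
□□□□□□□□
□□□□□□□□
□□□□■>□□
□□□■□□□□
□□□■■□□□
□□□□□□□□
□□□□□□□□
7) □□□□□□□□
□□□□□□□□
□□□□□□□□
□□□□■■□□
□□□■□v□□
□□□■■□□□
□□□□□□□□
□□□□□□□□
8) □□□□□□□□
□□□□□□□□
□□□□□□□□
□□□□■■□□
□□□■<■□□
□□□■■□□□
□□□□□□□□
□□□□□□□□
9) □□□□□□□□
□□□□□□□□
□□□□□□□□
□□□□^■□□
□□□■■■□□
□□□■■□□□
□□□□□□□□
□□□□□□□□
10) □□□□□□□□
□□□□□□□□
□□□□□□□□
□□□<□■□□
□□□■■■□□
□□□■■□□□
□□□□□□□□
□□□□□□□□
11) □□□□□□□□
□□□□□□□□
□□□^□□□□
□□□■□■□□
□□□■■■□□
□□□■■□□□
□□□□□□□□
□□□□□□□□
12) □□□□□□□□
□□□□□□□□
□□□■>□□□
□□□■□■□□
□□□■■■□□
□□□■■□□□
□□□□□□□□
□□□□□□□□
13) □□□□□□□□
□□□□□□□□
□□□■■□□□
□□□■v■□□
□□□■■■□□
□□□■■□□□
□□□□□□□□
□□□□□□□□
14) □□□□□□□□
□□□□□□□□
□□□■■□□□
□□□<■■□□
□□□■■■□□
□□□■■□□□
□□□□□□□□
□□□□□□□□
15) □□□□□□□□
□□□□□□□□
□□□■■□□□
□□□□■■□□
□□□v■■□□
□□□■■□□□
□□□□□□□□
□□□□□□□□
16) □□□□□□□□
□□□□□□□□
□□□■■□□□
□□□□■■□□
□□□□>■□□
□□□■■□□□
□□□□□□□□
□□□□□□□□
17) □□□□□□□□
□□□□□□□□
□□□■■□□□
□□□□^■□□
□□□□□■□□
□□□■■□□□
□□□□□□□□
□□□□□□□□
18) □□□□□□□□
□□□□□□□□
□□□■■□□□
□□□<□■□□
□□□□□■□□
□□□■■□□□
□□□□□□□□
□□□□□□□□
19) □□□□□□□□
□□□□□□□□
□□□^■□□□
□□□■□■□□
□□□□□■□□
□□□■■□□□
□□□□□□□□
□□□□□□□□
20) □□□□□□□□
□□□□□□□□
□□<□■□□□
□□□■□■□□
□□□□□■□□
□□□■■□□□
□□□□□□□□
□□□□□□□□
21) □□□□□□□□
□□^□□□□□
□□■□■□□□
□□□■□■□□
□□□□□■□□
□□□■■□□□
□□□□□□□□
□□□□□□□□
22) □□□□□□□□
□□■>□□□□
□□■□■□□□
□□□■□■□□
□□□□□■□□
□□□■■□□□
□□□□□□□□
□□□□□□□□
23) □□□□□□□□
□□■■□□□□
□□■v■□□□
□□□■□■□□
□□□□□■□□
□□□■■□□□
□□□□□□□□
□□□□□□□□
24) □□□□□□□□
□□■■□□□□
□□<■■□□□
□□□■□■□□
□□□□□■□□
□□□■■□□□
□□□□□□□□
□□□□□□□□
25) □□□□□□□□
□□■■□□□□
□□□■■□□□
□□v■□■□□
□□□□□■□□
□□□■■□□□
□□□□□□□□
□□□□□□□□
26) □□□□□□□□
□□■■□□□□
□□□■■□□□
□<■■□■□□
□□□□□■□□
□□□■■□□□
□□□□□□□□
□□□□□□□□
27) □□□□□□□□
□□■■□□□□
□^□■■□□□
□■■■□■□□
□□□□□■□□
□□□■■□□□
□□□□□□□□
□□□□□□□□
28) □□□□□□□□
□□■■□□□□
□■>■■□□□
□■■■□■□□
□□□□□■□□
□□□■■□□□
□□□□□□□□
□□□□□□□□
29) □□□□□□□□
□□■■□□□□
□■■■■□□□
□■v■□■□□
□□□□□■□□
□□□■■□□□
□□□□□□□□
□□□□□□□□
30) □□□□□□□□
□□■■□□□□
□■■■■□□□
□■□>□■□□
□□□□□■□□
□□□■■□□□
□□□□□□□□
□□□□□□□□
31) □□□□□□□□
□□■■□□□□
□■■^■□□□
□■□□□■□□
□□□□□■□□
□□□■■□□□
□□□□□□□□
□□□□□□□□
32) □□□□□□□□
□□■■□□□□
□■<□■□□□
□■□□□■□□
□□□□□■□□
□□□■■□□□
□□□□□□□□
□□□□□□□□
33) □□□□□□□□
□□■■□□□□
□■□□■□□□
□■v□□■□□
□□□□□■□□
□□□■■□□□
□□□□□□□□
□□□□□□□□
34) □□□□□□□□
□□■■□□□□
□■□□■□□□
□<■□□■□□
□□□□□■□□
□□□■■□□□
□□□□□□□□
□□□□□□□□
35) □□□□□□□□
□□■■□□□□
□■□□■□□□
□□■□□■□□
□v□□□■□□
□□□■■□□□
□□□□□□□□
□□□□□□□□
36) □□□□□□□□
□□■■□□□□
□■□□■□□□
□□■□□■□□
<■□□□■□□
□□□■■□□□
□□□□□□□□
□□□□□□□□
37) □□□□□□□□
□□■■□□□□
□■□□■□□□
^□■□□■□□
■■□□□■□□
□□□■■□□□
□□□□□□□□
□□□□□□□□
38) □□□□□□□□
□□■■□□□□
□■□□■□□□
■>■□□■□□
■■□□□■□□
□□□■■□□□
□□□□□□□□
□□□□□□□□
39) □□□□□□□□
□□■■□□□□
□■□□■□□□
■■■□□■□□
■v□□□■□□
□□□■■□□□
□□□□□□□□
□□□□□□□□

1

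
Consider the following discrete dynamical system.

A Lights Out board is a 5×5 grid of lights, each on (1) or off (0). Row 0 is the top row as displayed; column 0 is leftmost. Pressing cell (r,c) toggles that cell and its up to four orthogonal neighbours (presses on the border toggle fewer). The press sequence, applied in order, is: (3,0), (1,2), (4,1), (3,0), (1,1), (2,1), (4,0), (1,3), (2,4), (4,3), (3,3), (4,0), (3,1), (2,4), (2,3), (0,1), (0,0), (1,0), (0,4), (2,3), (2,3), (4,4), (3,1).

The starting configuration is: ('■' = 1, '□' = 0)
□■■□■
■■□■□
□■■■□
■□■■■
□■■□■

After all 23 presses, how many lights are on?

step 0: □■■□■
■■□■□
□■■■□
■□■■■
□■■□■
step 1: □■■□■
■■□■□
■■■■□
□■■■■
■■■□■
step 2: □■□□■
■□■□□
■■□■□
□■■■■
■■■□■
step 3: □■□□■
■□■□□
■■□■□
□□■■■
□□□□■
step 4: □■□□■
■□■□□
□■□■□
■■■■■
■□□□■
step 5: □□□□■
□■□□□
□□□■□
■■■■■
■□□□■
step 6: □□□□■
□□□□□
■■■■□
■□■■■
■□□□■
step 7: □□□□■
□□□□□
■■■■□
□□■■■
□■□□■
step 8: □□□■■
□□■■■
■■■□□
□□■■■
□■□□■
step 9: □□□■■
□□■■□
■■■■■
□□■■□
□■□□■
step 10: □□□■■
□□■■□
■■■■■
□□■□□
□■■■□
step 11: □□□■■
□□■■□
■■■□■
□□□■■
□■■□□
step 12: □□□■■
□□■■□
■■■□■
■□□■■
■□■□□
step 13: □□□■■
□□■■□
■□■□■
□■■■■
■■■□□
step 14: □□□■■
□□■■■
■□■■□
□■■■□
■■■□□
step 15: □□□■■
□□■□■
■□□□■
□■■□□
■■■□□
step 16: ■■■■■
□■■□■
■□□□■
□■■□□
■■■□□
step 17: □□■■■
■■■□■
■□□□■
□■■□□
■■■□□
step 18: ■□■■■
□□■□■
□□□□■
□■■□□
■■■□□
step 19: ■□■□□
□□■□□
□□□□■
□■■□□
■■■□□
step 20: ■□■□□
□□■■□
□□■■□
□■■■□
■■■□□
step 21: ■□■□□
□□■□□
□□□□■
□■■□□
■■■□□
step 22: ■□■□□
□□■□□
□□□□■
□■■□■
■■■■■
step 23: ■□■□□
□□■□□
□■□□■
■□□□■
■□■■■

11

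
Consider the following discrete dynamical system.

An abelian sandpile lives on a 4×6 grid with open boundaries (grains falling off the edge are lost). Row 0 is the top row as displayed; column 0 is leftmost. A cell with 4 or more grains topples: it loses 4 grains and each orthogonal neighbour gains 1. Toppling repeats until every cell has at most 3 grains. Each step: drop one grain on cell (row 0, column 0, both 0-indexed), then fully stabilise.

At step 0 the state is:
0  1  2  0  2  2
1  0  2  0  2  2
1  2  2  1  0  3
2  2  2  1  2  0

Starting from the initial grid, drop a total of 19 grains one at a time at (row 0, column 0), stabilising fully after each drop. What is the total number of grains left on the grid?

39

gen 0: 0  1  2  0  2  2
1  0  2  0  2  2
1  2  2  1  0  3
2  2  2  1  2  0
gen 1: 1  1  2  0  2  2
1  0  2  0  2  2
1  2  2  1  0  3
2  2  2  1  2  0
gen 2: 2  1  2  0  2  2
1  0  2  0  2  2
1  2  2  1  0  3
2  2  2  1  2  0
gen 3: 3  1  2  0  2  2
1  0  2  0  2  2
1  2  2  1  0  3
2  2  2  1  2  0
gen 4: 0  2  2  0  2  2
2  0  2  0  2  2
1  2  2  1  0  3
2  2  2  1  2  0
gen 5: 1  2  2  0  2  2
2  0  2  0  2  2
1  2  2  1  0  3
2  2  2  1  2  0
gen 6: 2  2  2  0  2  2
2  0  2  0  2  2
1  2  2  1  0  3
2  2  2  1  2  0
gen 7: 3  2  2  0  2  2
2  0  2  0  2  2
1  2  2  1  0  3
2  2  2  1  2  0
gen 8: 0  3  2  0  2  2
3  0  2  0  2  2
1  2  2  1  0  3
2  2  2  1  2  0
gen 9: 1  3  2  0  2  2
3  0  2  0  2  2
1  2  2  1  0  3
2  2  2  1  2  0
gen 10: 2  3  2  0  2  2
3  0  2  0  2  2
1  2  2  1  0  3
2  2  2  1  2  0
gen 11: 3  3  2  0  2  2
3  0  2  0  2  2
1  2  2  1  0  3
2  2  2  1  2  0
gen 12: 2  0  3  0  2  2
0  2  2  0  2  2
2  2  2  1  0  3
2  2  2  1  2  0
gen 13: 3  0  3  0  2  2
0  2  2  0  2  2
2  2  2  1  0  3
2  2  2  1  2  0
gen 14: 0  1  3  0  2  2
1  2  2  0  2  2
2  2  2  1  0  3
2  2  2  1  2  0
gen 15: 1  1  3  0  2  2
1  2  2  0  2  2
2  2  2  1  0  3
2  2  2  1  2  0
gen 16: 2  1  3  0  2  2
1  2  2  0  2  2
2  2  2  1  0  3
2  2  2  1  2  0
gen 17: 3  1  3  0  2  2
1  2  2  0  2  2
2  2  2  1  0  3
2  2  2  1  2  0
gen 18: 0  2  3  0  2  2
2  2  2  0  2  2
2  2  2  1  0  3
2  2  2  1  2  0
gen 19: 1  2  3  0  2  2
2  2  2  0  2  2
2  2  2  1  0  3
2  2  2  1  2  0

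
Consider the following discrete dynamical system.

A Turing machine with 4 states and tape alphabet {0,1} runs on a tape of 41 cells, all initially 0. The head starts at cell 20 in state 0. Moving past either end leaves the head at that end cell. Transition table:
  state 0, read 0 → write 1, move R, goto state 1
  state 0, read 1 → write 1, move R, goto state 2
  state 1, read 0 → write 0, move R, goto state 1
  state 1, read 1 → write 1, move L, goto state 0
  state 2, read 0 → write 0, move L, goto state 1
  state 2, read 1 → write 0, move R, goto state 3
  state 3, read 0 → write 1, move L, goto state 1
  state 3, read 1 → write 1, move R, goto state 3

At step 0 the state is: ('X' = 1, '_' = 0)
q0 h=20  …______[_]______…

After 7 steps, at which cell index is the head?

27

[0] q0 h=20  …______[_]______…
[1] q1 h=21  …_____X[_]______…
[2] q1 h=22  …____X_[_]______…
[3] q1 h=23  …___X__[_]______…
[4] q1 h=24  …__X___[_]______…
[5] q1 h=25  …_X____[_]______…
[6] q1 h=26  …X_____[_]______…
[7] q1 h=27  …______[_]______…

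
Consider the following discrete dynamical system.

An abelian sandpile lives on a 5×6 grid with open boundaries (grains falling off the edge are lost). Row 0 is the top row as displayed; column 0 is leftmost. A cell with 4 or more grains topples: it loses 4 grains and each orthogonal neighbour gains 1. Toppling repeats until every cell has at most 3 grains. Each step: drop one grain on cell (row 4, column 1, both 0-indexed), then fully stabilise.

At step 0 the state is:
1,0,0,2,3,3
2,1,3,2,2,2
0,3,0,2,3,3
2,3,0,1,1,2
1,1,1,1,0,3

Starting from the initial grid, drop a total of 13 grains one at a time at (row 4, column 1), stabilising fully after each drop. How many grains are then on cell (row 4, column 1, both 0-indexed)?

[0] 1,0,0,2,3,3
2,1,3,2,2,2
0,3,0,2,3,3
2,3,0,1,1,2
1,1,1,1,0,3
[1] 1,0,0,2,3,3
2,1,3,2,2,2
0,3,0,2,3,3
2,3,0,1,1,2
1,2,1,1,0,3
[2] 1,0,0,2,3,3
2,1,3,2,2,2
0,3,0,2,3,3
2,3,0,1,1,2
1,3,1,1,0,3
[3] 1,0,0,2,3,3
2,2,3,2,2,2
1,0,1,2,3,3
3,1,1,1,1,2
2,1,2,1,0,3
[4] 1,0,0,2,3,3
2,2,3,2,2,2
1,0,1,2,3,3
3,1,1,1,1,2
2,2,2,1,0,3
[5] 1,0,0,2,3,3
2,2,3,2,2,2
1,0,1,2,3,3
3,1,1,1,1,2
2,3,2,1,0,3
[6] 1,0,0,2,3,3
2,2,3,2,2,2
1,0,1,2,3,3
3,2,1,1,1,2
3,0,3,1,0,3
[7] 1,0,0,2,3,3
2,2,3,2,2,2
1,0,1,2,3,3
3,2,1,1,1,2
3,1,3,1,0,3
[8] 1,0,0,2,3,3
2,2,3,2,2,2
1,0,1,2,3,3
3,2,1,1,1,2
3,2,3,1,0,3
[9] 1,0,0,2,3,3
2,2,3,2,2,2
1,0,1,2,3,3
3,2,1,1,1,2
3,3,3,1,0,3
[10] 1,0,0,2,3,3
2,2,3,2,2,2
2,1,1,2,3,3
1,0,3,1,1,2
1,3,0,2,0,3
[11] 1,0,0,2,3,3
2,2,3,2,2,2
2,1,1,2,3,3
1,1,3,1,1,2
2,0,1,2,0,3
[12] 1,0,0,2,3,3
2,2,3,2,2,2
2,1,1,2,3,3
1,1,3,1,1,2
2,1,1,2,0,3
[13] 1,0,0,2,3,3
2,2,3,2,2,2
2,1,1,2,3,3
1,1,3,1,1,2
2,2,1,2,0,3

2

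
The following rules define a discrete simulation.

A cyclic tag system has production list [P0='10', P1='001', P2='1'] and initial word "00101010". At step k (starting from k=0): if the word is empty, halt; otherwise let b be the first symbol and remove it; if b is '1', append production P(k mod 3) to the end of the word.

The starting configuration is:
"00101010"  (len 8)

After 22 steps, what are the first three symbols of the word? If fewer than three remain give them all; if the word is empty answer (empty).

011

[0] "00101010"  (len 8)
[1] "0101010"  (len 7)
[2] "101010"  (len 6)
[3] "010101"  (len 6)
[4] "10101"  (len 5)
[5] "0101001"  (len 7)
[6] "101001"  (len 6)
[7] "0100110"  (len 7)
[8] "100110"  (len 6)
[9] "001101"  (len 6)
[10] "01101"  (len 5)
[11] "1101"  (len 4)
[12] "1011"  (len 4)
[13] "01110"  (len 5)
[14] "1110"  (len 4)
[15] "1101"  (len 4)
[16] "10110"  (len 5)
[17] "0110001"  (len 7)
[18] "110001"  (len 6)
[19] "1000110"  (len 7)
[20] "000110001"  (len 9)
[21] "00110001"  (len 8)
[22] "0110001"  (len 7)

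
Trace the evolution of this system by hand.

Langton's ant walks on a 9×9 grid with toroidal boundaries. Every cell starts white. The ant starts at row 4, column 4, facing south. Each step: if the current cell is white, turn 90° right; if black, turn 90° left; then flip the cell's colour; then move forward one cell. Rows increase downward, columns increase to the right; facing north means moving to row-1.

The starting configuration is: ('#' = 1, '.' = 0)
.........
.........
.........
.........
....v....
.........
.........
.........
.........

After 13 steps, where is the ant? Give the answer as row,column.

0) .........
.........
.........
.........
....v....
.........
.........
.........
.........
1) .........
.........
.........
.........
...<#....
.........
.........
.........
.........
2) .........
.........
.........
...^.....
...##....
.........
.........
.........
.........
3) .........
.........
.........
...#>....
...##....
.........
.........
.........
.........
4) .........
.........
.........
...##....
...#v....
.........
.........
.........
.........
5) .........
.........
.........
...##....
...#.>...
.........
.........
.........
.........
6) .........
.........
.........
...##....
...#.#...
.....v...
.........
.........
.........
7) .........
.........
.........
...##....
...#.#...
....<#...
.........
.........
.........
8) .........
.........
.........
...##....
...#^#...
....##...
.........
.........
.........
9) .........
.........
.........
...##....
...##>...
....##...
.........
.........
.........
10) .........
.........
.........
...##^...
...##....
....##...
.........
.........
.........
11) .........
.........
.........
...###>..
...##....
....##...
.........
.........
.........
12) .........
.........
.........
...####..
...##.v..
....##...
.........
.........
.........
13) .........
.........
.........
...####..
...##<#..
....##...
.........
.........
.........

4,5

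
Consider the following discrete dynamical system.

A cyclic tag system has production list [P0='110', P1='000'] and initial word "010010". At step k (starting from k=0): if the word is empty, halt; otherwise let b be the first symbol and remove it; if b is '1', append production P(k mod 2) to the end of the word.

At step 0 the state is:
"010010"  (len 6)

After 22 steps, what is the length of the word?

5

0) "010010"  (len 6)
1) "10010"  (len 5)
2) "0010000"  (len 7)
3) "010000"  (len 6)
4) "10000"  (len 5)
5) "0000110"  (len 7)
6) "000110"  (len 6)
7) "00110"  (len 5)
8) "0110"  (len 4)
9) "110"  (len 3)
10) "10000"  (len 5)
11) "0000110"  (len 7)
12) "000110"  (len 6)
13) "00110"  (len 5)
14) "0110"  (len 4)
15) "110"  (len 3)
16) "10000"  (len 5)
17) "0000110"  (len 7)
18) "000110"  (len 6)
19) "00110"  (len 5)
20) "0110"  (len 4)
21) "110"  (len 3)
22) "10000"  (len 5)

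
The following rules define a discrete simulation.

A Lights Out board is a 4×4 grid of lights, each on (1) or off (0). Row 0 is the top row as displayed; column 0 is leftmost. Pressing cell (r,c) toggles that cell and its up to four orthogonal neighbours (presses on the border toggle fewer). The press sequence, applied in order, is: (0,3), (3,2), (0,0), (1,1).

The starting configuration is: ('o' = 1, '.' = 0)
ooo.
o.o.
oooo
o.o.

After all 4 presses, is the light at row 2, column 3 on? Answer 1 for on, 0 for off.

0) ooo.
o.o.
oooo
o.o.
1) oo.o
o.oo
oooo
o.o.
2) oo.o
o.oo
oo.o
oo.o
3) ...o
..oo
oo.o
oo.o
4) .o.o
oo.o
o..o
oo.o

1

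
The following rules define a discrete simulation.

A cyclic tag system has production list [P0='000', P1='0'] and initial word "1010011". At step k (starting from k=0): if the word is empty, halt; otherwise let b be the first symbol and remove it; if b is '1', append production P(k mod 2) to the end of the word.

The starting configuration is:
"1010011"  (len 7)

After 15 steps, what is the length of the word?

2

0) "1010011"  (len 7)
1) "010011000"  (len 9)
2) "10011000"  (len 8)
3) "0011000000"  (len 10)
4) "011000000"  (len 9)
5) "11000000"  (len 8)
6) "10000000"  (len 8)
7) "0000000000"  (len 10)
8) "000000000"  (len 9)
9) "00000000"  (len 8)
10) "0000000"  (len 7)
11) "000000"  (len 6)
12) "00000"  (len 5)
13) "0000"  (len 4)
14) "000"  (len 3)
15) "00"  (len 2)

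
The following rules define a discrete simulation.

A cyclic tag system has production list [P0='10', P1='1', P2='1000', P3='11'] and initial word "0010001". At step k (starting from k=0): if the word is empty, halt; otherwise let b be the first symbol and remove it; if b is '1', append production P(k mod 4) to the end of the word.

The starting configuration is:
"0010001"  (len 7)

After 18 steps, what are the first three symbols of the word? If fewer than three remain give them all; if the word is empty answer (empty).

step 0: "0010001"  (len 7)
step 1: "010001"  (len 6)
step 2: "10001"  (len 5)
step 3: "00011000"  (len 8)
step 4: "0011000"  (len 7)
step 5: "011000"  (len 6)
step 6: "11000"  (len 5)
step 7: "10001000"  (len 8)
step 8: "000100011"  (len 9)
step 9: "00100011"  (len 8)
step 10: "0100011"  (len 7)
step 11: "100011"  (len 6)
step 12: "0001111"  (len 7)
step 13: "001111"  (len 6)
step 14: "01111"  (len 5)
step 15: "1111"  (len 4)
step 16: "11111"  (len 5)
step 17: "111110"  (len 6)
step 18: "111101"  (len 6)

111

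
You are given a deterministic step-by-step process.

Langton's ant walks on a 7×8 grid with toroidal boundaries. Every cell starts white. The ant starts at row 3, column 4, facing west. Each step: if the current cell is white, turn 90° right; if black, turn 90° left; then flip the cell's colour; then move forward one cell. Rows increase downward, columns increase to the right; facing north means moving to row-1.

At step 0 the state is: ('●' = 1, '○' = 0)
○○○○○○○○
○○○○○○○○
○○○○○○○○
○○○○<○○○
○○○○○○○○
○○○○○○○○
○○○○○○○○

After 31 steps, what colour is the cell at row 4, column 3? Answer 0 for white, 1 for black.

1

step 0: ○○○○○○○○
○○○○○○○○
○○○○○○○○
○○○○<○○○
○○○○○○○○
○○○○○○○○
○○○○○○○○
step 1: ○○○○○○○○
○○○○○○○○
○○○○^○○○
○○○○●○○○
○○○○○○○○
○○○○○○○○
○○○○○○○○
step 2: ○○○○○○○○
○○○○○○○○
○○○○●>○○
○○○○●○○○
○○○○○○○○
○○○○○○○○
○○○○○○○○
step 3: ○○○○○○○○
○○○○○○○○
○○○○●●○○
○○○○●v○○
○○○○○○○○
○○○○○○○○
○○○○○○○○
step 4: ○○○○○○○○
○○○○○○○○
○○○○●●○○
○○○○<●○○
○○○○○○○○
○○○○○○○○
○○○○○○○○
step 5: ○○○○○○○○
○○○○○○○○
○○○○●●○○
○○○○○●○○
○○○○v○○○
○○○○○○○○
○○○○○○○○
step 6: ○○○○○○○○
○○○○○○○○
○○○○●●○○
○○○○○●○○
○○○<●○○○
○○○○○○○○
○○○○○○○○
step 7: ○○○○○○○○
○○○○○○○○
○○○○●●○○
○○○^○●○○
○○○●●○○○
○○○○○○○○
○○○○○○○○
step 8: ○○○○○○○○
○○○○○○○○
○○○○●●○○
○○○●>●○○
○○○●●○○○
○○○○○○○○
○○○○○○○○
step 9: ○○○○○○○○
○○○○○○○○
○○○○●●○○
○○○●●●○○
○○○●v○○○
○○○○○○○○
○○○○○○○○
step 10: ○○○○○○○○
○○○○○○○○
○○○○●●○○
○○○●●●○○
○○○●○>○○
○○○○○○○○
○○○○○○○○
step 11: ○○○○○○○○
○○○○○○○○
○○○○●●○○
○○○●●●○○
○○○●○●○○
○○○○○v○○
○○○○○○○○
step 12: ○○○○○○○○
○○○○○○○○
○○○○●●○○
○○○●●●○○
○○○●○●○○
○○○○<●○○
○○○○○○○○
step 13: ○○○○○○○○
○○○○○○○○
○○○○●●○○
○○○●●●○○
○○○●^●○○
○○○○●●○○
○○○○○○○○
step 14: ○○○○○○○○
○○○○○○○○
○○○○●●○○
○○○●●●○○
○○○●●>○○
○○○○●●○○
○○○○○○○○
step 15: ○○○○○○○○
○○○○○○○○
○○○○●●○○
○○○●●^○○
○○○●●○○○
○○○○●●○○
○○○○○○○○
step 16: ○○○○○○○○
○○○○○○○○
○○○○●●○○
○○○●<○○○
○○○●●○○○
○○○○●●○○
○○○○○○○○
step 17: ○○○○○○○○
○○○○○○○○
○○○○●●○○
○○○●○○○○
○○○●v○○○
○○○○●●○○
○○○○○○○○
step 18: ○○○○○○○○
○○○○○○○○
○○○○●●○○
○○○●○○○○
○○○●○>○○
○○○○●●○○
○○○○○○○○
step 19: ○○○○○○○○
○○○○○○○○
○○○○●●○○
○○○●○○○○
○○○●○●○○
○○○○●v○○
○○○○○○○○
step 20: ○○○○○○○○
○○○○○○○○
○○○○●●○○
○○○●○○○○
○○○●○●○○
○○○○●○>○
○○○○○○○○
step 21: ○○○○○○○○
○○○○○○○○
○○○○●●○○
○○○●○○○○
○○○●○●○○
○○○○●○●○
○○○○○○v○
step 22: ○○○○○○○○
○○○○○○○○
○○○○●●○○
○○○●○○○○
○○○●○●○○
○○○○●○●○
○○○○○<●○
step 23: ○○○○○○○○
○○○○○○○○
○○○○●●○○
○○○●○○○○
○○○●○●○○
○○○○●^●○
○○○○○●●○
step 24: ○○○○○○○○
○○○○○○○○
○○○○●●○○
○○○●○○○○
○○○●○●○○
○○○○●●>○
○○○○○●●○
step 25: ○○○○○○○○
○○○○○○○○
○○○○●●○○
○○○●○○○○
○○○●○●^○
○○○○●●○○
○○○○○●●○
step 26: ○○○○○○○○
○○○○○○○○
○○○○●●○○
○○○●○○○○
○○○●○●●>
○○○○●●○○
○○○○○●●○
step 27: ○○○○○○○○
○○○○○○○○
○○○○●●○○
○○○●○○○○
○○○●○●●●
○○○○●●○v
○○○○○●●○
step 28: ○○○○○○○○
○○○○○○○○
○○○○●●○○
○○○●○○○○
○○○●○●●●
○○○○●●<●
○○○○○●●○
step 29: ○○○○○○○○
○○○○○○○○
○○○○●●○○
○○○●○○○○
○○○●○●^●
○○○○●●●●
○○○○○●●○
step 30: ○○○○○○○○
○○○○○○○○
○○○○●●○○
○○○●○○○○
○○○●○<○●
○○○○●●●●
○○○○○●●○
step 31: ○○○○○○○○
○○○○○○○○
○○○○●●○○
○○○●○○○○
○○○●○○○●
○○○○●v●●
○○○○○●●○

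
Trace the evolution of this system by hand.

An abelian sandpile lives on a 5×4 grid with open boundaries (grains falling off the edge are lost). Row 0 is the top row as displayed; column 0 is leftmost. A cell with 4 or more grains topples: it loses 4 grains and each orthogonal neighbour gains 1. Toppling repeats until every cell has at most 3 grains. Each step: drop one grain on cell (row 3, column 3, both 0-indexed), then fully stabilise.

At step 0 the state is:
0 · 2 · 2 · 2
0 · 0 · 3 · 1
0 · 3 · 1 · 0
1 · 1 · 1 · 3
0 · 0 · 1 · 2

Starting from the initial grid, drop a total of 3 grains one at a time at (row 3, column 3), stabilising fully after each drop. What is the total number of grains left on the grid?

0) 0 · 2 · 2 · 2
0 · 0 · 3 · 1
0 · 3 · 1 · 0
1 · 1 · 1 · 3
0 · 0 · 1 · 2
1) 0 · 2 · 2 · 2
0 · 0 · 3 · 1
0 · 3 · 1 · 1
1 · 1 · 2 · 0
0 · 0 · 1 · 3
2) 0 · 2 · 2 · 2
0 · 0 · 3 · 1
0 · 3 · 1 · 1
1 · 1 · 2 · 1
0 · 0 · 1 · 3
3) 0 · 2 · 2 · 2
0 · 0 · 3 · 1
0 · 3 · 1 · 1
1 · 1 · 2 · 2
0 · 0 · 1 · 3

25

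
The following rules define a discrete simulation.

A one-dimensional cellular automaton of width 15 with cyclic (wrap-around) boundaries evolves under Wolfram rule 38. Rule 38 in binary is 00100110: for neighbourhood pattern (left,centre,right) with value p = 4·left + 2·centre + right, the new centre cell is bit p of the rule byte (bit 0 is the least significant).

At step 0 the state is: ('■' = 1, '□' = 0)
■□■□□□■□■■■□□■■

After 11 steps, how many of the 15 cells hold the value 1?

gen 0: ■□■□□□■□■■■□□■■
gen 1: □■■□□■■■□□□□■□□
gen 2: ■□□□■□□□□□□■■□□
gen 3: ■□□■■□□□□□■□□□■
gen 4: □□■□□□□□□■■□□■□
gen 5: □■■□□□□□■□□□■■□
gen 6: ■□□□□□□■■□□■□□□
gen 7: ■□□□□□■□□□■■□□■
gen 8: □□□□□■■□□■□□□■□
gen 9: □□□□■□□□■■□□■■□
gen 10: □□□■■□□■□□□■□□□
gen 11: □□■□□□■■□□■■□□□

5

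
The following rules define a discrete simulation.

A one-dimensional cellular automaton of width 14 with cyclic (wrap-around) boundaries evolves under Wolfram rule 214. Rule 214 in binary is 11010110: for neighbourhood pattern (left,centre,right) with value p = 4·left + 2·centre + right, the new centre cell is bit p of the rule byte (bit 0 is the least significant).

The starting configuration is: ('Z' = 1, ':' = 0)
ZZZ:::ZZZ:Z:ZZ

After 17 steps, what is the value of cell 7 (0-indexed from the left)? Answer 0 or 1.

1

0) ZZZ:::ZZZ:Z:ZZ
1) ZZZZ:Z:ZZ:Z::Z
2) ZZZZ:Z::Z:ZZZ:
3) :ZZZ:ZZZZ::ZZ:
4) Z:ZZ::ZZZZZ:ZZ
5) Z::ZZZ:ZZZZ::Z
6) ZZZ:ZZ::ZZZZZ:
7) :ZZ::ZZZ:ZZZZ:
8) Z:ZZZ:ZZ::ZZZZ
9) Z::ZZ::ZZZ:ZZZ
10) ZZZ:ZZZ:ZZ::ZZ
11) ZZZ::ZZ::ZZZ:Z
12) ZZZZZ:ZZZ:ZZ::
13) :ZZZZ::ZZ::ZZZ
14) ::ZZZZZ:ZZZ:ZZ
15) ZZ:ZZZZ::ZZ::Z
16) ZZ::ZZZZZ:ZZZ:
17) :ZZZ:ZZZZ::ZZ:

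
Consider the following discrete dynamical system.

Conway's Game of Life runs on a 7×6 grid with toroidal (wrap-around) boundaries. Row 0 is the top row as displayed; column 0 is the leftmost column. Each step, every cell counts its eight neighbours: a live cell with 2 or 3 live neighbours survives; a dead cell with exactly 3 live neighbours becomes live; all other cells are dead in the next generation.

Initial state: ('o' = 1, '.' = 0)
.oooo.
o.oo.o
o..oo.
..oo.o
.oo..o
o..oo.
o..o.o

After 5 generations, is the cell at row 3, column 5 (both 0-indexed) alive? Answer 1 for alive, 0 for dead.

1

t=0: .oooo.
o.oo.o
o..oo.
..oo.o
.oo..o
o..oo.
o..o.o
t=1: ......
o.....
o.....
.....o
.o...o
...o..
o.....
t=2: ......
......
o....o
.....o
o...o.
o.....
......
t=3: ......
......
o....o
....o.
o.....
.....o
......
t=4: ......
......
.....o
o.....
.....o
......
......
t=5: ......
......
......
o....o
......
......
......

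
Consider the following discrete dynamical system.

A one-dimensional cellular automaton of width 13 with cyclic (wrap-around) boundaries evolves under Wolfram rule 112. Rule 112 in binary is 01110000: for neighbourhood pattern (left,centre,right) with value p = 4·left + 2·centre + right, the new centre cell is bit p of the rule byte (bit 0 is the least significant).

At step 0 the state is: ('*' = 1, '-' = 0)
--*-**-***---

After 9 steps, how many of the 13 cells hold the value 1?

5

gen 0: --*-**-***---
gen 1: ---*-**--**--
gen 2: ----*-**--**-
gen 3: -----*-**--**
gen 4: *-----*-**--*
gen 5: **-----*-**--
gen 6: -**-----*-**-
gen 7: --**-----*-**
gen 8: *--**-----*-*
gen 9: **--**-----*-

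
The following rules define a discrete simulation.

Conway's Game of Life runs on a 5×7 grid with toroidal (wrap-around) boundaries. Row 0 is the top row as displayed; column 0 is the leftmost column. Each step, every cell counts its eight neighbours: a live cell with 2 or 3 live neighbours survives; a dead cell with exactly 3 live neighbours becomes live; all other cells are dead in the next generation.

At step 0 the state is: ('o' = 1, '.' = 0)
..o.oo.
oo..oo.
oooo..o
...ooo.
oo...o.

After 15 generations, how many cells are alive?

k=0  ..o.oo.
oo..oo.
oooo..o
...ooo.
oo...o.
k=1  ..oo...
.......
.......
...o.o.
.oo....
k=2  .ooo...
.......
.......
..o....
.o..o..
k=3  .ooo...
..o....
.......
.......
.o.....
k=4  .o.o...
.ooo...
.......
.......
.o.....
k=5  oo.o...
.o.o...
..o....
.......
..o....
k=6  oo.o...
oo.o...
..o....
.......
.oo....
k=7  ...o...
o..o...
.oo....
.oo....
ooo....
k=8  o..o...
.o.o...
o..o...
...o...
o..o...
k=9  oo.oo..
oo.oo..
...oo..
..ooo..
..ooo..
k=10  o....o.
oo...o.
.o...o.
.....o.
.....o.
k=11  oo..oo.
oo..oo.
oo..oo.
....ooo
....oo.
k=12  oo.o...
..oo...
.o.o...
o..o...
o..o...
k=13  oo.oo..
o..oo..
.o.oo..
oo.oo..
o..oo.o
k=14  .o.....
o....o.
.o...o.
.o....o
......o
k=15  o.....o
oo....o
.o...o.
.....oo
.......

9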